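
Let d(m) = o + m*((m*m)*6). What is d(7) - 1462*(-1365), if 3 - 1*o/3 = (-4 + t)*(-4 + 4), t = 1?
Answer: 1997697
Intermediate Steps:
o = 9 (o = 9 - 3*(-4 + 1)*(-4 + 4) = 9 - (-9)*0 = 9 - 3*0 = 9 + 0 = 9)
d(m) = 9 + 6*m**3 (d(m) = 9 + m*((m*m)*6) = 9 + m*(m**2*6) = 9 + m*(6*m**2) = 9 + 6*m**3)
d(7) - 1462*(-1365) = (9 + 6*7**3) - 1462*(-1365) = (9 + 6*343) + 1995630 = (9 + 2058) + 1995630 = 2067 + 1995630 = 1997697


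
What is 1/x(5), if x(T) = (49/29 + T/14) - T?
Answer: -406/1199 ≈ -0.33862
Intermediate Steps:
x(T) = 49/29 - 13*T/14 (x(T) = (49*(1/29) + T*(1/14)) - T = (49/29 + T/14) - T = 49/29 - 13*T/14)
1/x(5) = 1/(49/29 - 13/14*5) = 1/(49/29 - 65/14) = 1/(-1199/406) = -406/1199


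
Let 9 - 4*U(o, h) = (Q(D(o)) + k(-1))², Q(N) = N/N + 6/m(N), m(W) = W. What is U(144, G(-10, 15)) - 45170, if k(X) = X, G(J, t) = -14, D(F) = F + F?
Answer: -416265985/9216 ≈ -45168.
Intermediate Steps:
D(F) = 2*F
Q(N) = 1 + 6/N (Q(N) = N/N + 6/N = 1 + 6/N)
U(o, h) = 9/4 - (-1 + (6 + 2*o)/(2*o))²/4 (U(o, h) = 9/4 - ((6 + 2*o)/((2*o)) - 1)²/4 = 9/4 - ((1/(2*o))*(6 + 2*o) - 1)²/4 = 9/4 - ((6 + 2*o)/(2*o) - 1)²/4 = 9/4 - (-1 + (6 + 2*o)/(2*o))²/4)
U(144, G(-10, 15)) - 45170 = (9/4 - 9/4/144²) - 45170 = (9/4 - 9/4*1/20736) - 45170 = (9/4 - 1/9216) - 45170 = 20735/9216 - 45170 = -416265985/9216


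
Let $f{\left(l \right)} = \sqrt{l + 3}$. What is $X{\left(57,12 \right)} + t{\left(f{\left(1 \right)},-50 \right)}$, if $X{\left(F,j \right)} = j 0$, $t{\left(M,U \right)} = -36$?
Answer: $-36$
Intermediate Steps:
$f{\left(l \right)} = \sqrt{3 + l}$
$X{\left(F,j \right)} = 0$
$X{\left(57,12 \right)} + t{\left(f{\left(1 \right)},-50 \right)} = 0 - 36 = -36$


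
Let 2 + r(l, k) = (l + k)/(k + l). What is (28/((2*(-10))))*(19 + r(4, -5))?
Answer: -126/5 ≈ -25.200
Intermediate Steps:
r(l, k) = -1 (r(l, k) = -2 + (l + k)/(k + l) = -2 + (k + l)/(k + l) = -2 + 1 = -1)
(28/((2*(-10))))*(19 + r(4, -5)) = (28/((2*(-10))))*(19 - 1) = (28/(-20))*18 = (28*(-1/20))*18 = -7/5*18 = -126/5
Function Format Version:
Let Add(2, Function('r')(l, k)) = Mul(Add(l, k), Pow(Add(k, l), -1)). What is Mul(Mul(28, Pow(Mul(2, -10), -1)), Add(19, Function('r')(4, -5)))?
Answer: Rational(-126, 5) ≈ -25.200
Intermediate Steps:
Function('r')(l, k) = -1 (Function('r')(l, k) = Add(-2, Mul(Add(l, k), Pow(Add(k, l), -1))) = Add(-2, Mul(Add(k, l), Pow(Add(k, l), -1))) = Add(-2, 1) = -1)
Mul(Mul(28, Pow(Mul(2, -10), -1)), Add(19, Function('r')(4, -5))) = Mul(Mul(28, Pow(Mul(2, -10), -1)), Add(19, -1)) = Mul(Mul(28, Pow(-20, -1)), 18) = Mul(Mul(28, Rational(-1, 20)), 18) = Mul(Rational(-7, 5), 18) = Rational(-126, 5)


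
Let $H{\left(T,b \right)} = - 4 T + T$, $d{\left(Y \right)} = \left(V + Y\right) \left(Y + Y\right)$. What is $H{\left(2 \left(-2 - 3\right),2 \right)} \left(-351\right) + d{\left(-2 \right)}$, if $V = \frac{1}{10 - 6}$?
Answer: $-10523$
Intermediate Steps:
$V = \frac{1}{4} \approx 0.25$
$d{\left(Y \right)} = 2 Y \left(\frac{1}{4} + Y\right)$ ($d{\left(Y \right)} = \left(\frac{1}{4} + Y\right) \left(Y + Y\right) = \left(\frac{1}{4} + Y\right) 2 Y = 2 Y \left(\frac{1}{4} + Y\right)$)
$H{\left(T,b \right)} = - 3 T$
$H{\left(2 \left(-2 - 3\right),2 \right)} \left(-351\right) + d{\left(-2 \right)} = - 3 \cdot 2 \left(-2 - 3\right) \left(-351\right) + \frac{1}{2} \left(-2\right) \left(1 + 4 \left(-2\right)\right) = - 3 \cdot 2 \left(-5\right) \left(-351\right) + \frac{1}{2} \left(-2\right) \left(1 - 8\right) = \left(-3\right) \left(-10\right) \left(-351\right) + \frac{1}{2} \left(-2\right) \left(-7\right) = 30 \left(-351\right) + 7 = -10530 + 7 = -10523$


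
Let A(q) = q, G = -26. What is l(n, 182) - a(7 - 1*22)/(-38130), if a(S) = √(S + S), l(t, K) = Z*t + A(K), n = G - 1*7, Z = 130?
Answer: -4108 + I*√30/38130 ≈ -4108.0 + 0.00014365*I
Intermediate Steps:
n = -33 (n = -26 - 1*7 = -26 - 7 = -33)
l(t, K) = K + 130*t (l(t, K) = 130*t + K = K + 130*t)
a(S) = √2*√S (a(S) = √(2*S) = √2*√S)
l(n, 182) - a(7 - 1*22)/(-38130) = (182 + 130*(-33)) - √2*√(7 - 1*22)/(-38130) = (182 - 4290) - √2*√(7 - 22)*(-1)/38130 = -4108 - √2*√(-15)*(-1)/38130 = -4108 - √2*(I*√15)*(-1)/38130 = -4108 - I*√30*(-1)/38130 = -4108 - (-1)*I*√30/38130 = -4108 + I*√30/38130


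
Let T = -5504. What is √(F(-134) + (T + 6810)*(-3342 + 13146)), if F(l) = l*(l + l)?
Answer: 32*√12539 ≈ 3583.3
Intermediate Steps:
F(l) = 2*l² (F(l) = l*(2*l) = 2*l²)
√(F(-134) + (T + 6810)*(-3342 + 13146)) = √(2*(-134)² + (-5504 + 6810)*(-3342 + 13146)) = √(2*17956 + 1306*9804) = √(35912 + 12804024) = √12839936 = 32*√12539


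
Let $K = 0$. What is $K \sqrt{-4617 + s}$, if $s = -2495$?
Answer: $0$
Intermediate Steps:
$K \sqrt{-4617 + s} = 0 \sqrt{-4617 - 2495} = 0 \sqrt{-7112} = 0 \cdot 2 i \sqrt{1778} = 0$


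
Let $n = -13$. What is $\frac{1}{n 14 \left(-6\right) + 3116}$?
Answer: $\frac{1}{4208} \approx 0.00023764$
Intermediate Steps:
$\frac{1}{n 14 \left(-6\right) + 3116} = \frac{1}{\left(-13\right) 14 \left(-6\right) + 3116} = \frac{1}{\left(-182\right) \left(-6\right) + 3116} = \frac{1}{1092 + 3116} = \frac{1}{4208}$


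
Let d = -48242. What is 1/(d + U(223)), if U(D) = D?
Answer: -1/48019 ≈ -2.0825e-5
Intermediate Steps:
1/(d + U(223)) = 1/(-48242 + 223) = 1/(-48019) = -1/48019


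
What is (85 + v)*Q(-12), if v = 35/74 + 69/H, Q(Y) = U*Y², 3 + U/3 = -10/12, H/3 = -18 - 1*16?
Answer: -88326072/629 ≈ -1.4042e+5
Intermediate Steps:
H = -102 (H = 3*(-18 - 1*16) = 3*(-18 - 16) = 3*(-34) = -102)
U = -23/2 (U = -9 + 3*(-10/12) = -9 + 3*(-10*1/12) = -9 + 3*(-⅚) = -9 - 5/2 = -23/2 ≈ -11.500)
Q(Y) = -23*Y²/2
v = -128/629 (v = 35/74 + 69/(-102) = 35*(1/74) + 69*(-1/102) = 35/74 - 23/34 = -128/629 ≈ -0.20350)
(85 + v)*Q(-12) = (85 - 128/629)*(-23/2*(-12)²) = 53337*(-23/2*144)/629 = (53337/629)*(-1656) = -88326072/629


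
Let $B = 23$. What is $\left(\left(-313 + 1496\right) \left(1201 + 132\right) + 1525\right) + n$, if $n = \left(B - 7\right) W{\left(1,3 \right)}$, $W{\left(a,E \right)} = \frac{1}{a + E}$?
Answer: $1578468$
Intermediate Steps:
$W{\left(a,E \right)} = \frac{1}{E + a}$
$n = 4$ ($n = \frac{23 - 7}{3 + 1} = \frac{16}{4} = 16 \cdot \frac{1}{4} = 4$)
$\left(\left(-313 + 1496\right) \left(1201 + 132\right) + 1525\right) + n = \left(\left(-313 + 1496\right) \left(1201 + 132\right) + 1525\right) + 4 = \left(1183 \cdot 1333 + 1525\right) + 4 = \left(1576939 + 1525\right) + 4 = 1578464 + 4 = 1578468$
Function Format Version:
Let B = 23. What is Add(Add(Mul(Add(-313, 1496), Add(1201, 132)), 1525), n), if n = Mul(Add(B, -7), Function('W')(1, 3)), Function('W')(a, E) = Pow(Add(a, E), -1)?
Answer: 1578468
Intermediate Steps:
Function('W')(a, E) = Pow(Add(E, a), -1)
n = 4 (n = Mul(Add(23, -7), Pow(Add(3, 1), -1)) = Mul(16, Pow(4, -1)) = Mul(16, Rational(1, 4)) = 4)
Add(Add(Mul(Add(-313, 1496), Add(1201, 132)), 1525), n) = Add(Add(Mul(Add(-313, 1496), Add(1201, 132)), 1525), 4) = Add(Add(Mul(1183, 1333), 1525), 4) = Add(Add(1576939, 1525), 4) = Add(1578464, 4) = 1578468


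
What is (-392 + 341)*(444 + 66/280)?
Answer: -3171843/140 ≈ -22656.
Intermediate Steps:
(-392 + 341)*(444 + 66/280) = -51*(444 + 66*(1/280)) = -51*(444 + 33/140) = -51*62193/140 = -3171843/140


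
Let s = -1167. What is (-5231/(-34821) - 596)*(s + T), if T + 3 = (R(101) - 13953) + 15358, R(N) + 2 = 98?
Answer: -6867616135/34821 ≈ -1.9723e+5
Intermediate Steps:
R(N) = 96 (R(N) = -2 + 98 = 96)
T = 1498 (T = -3 + ((96 - 13953) + 15358) = -3 + (-13857 + 15358) = -3 + 1501 = 1498)
(-5231/(-34821) - 596)*(s + T) = (-5231/(-34821) - 596)*(-1167 + 1498) = (-5231*(-1/34821) - 596)*331 = (5231/34821 - 596)*331 = -20748085/34821*331 = -6867616135/34821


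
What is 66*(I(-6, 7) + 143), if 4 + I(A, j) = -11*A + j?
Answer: 13992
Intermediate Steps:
I(A, j) = -4 + j - 11*A (I(A, j) = -4 + (-11*A + j) = -4 + (j - 11*A) = -4 + j - 11*A)
66*(I(-6, 7) + 143) = 66*((-4 + 7 - 11*(-6)) + 143) = 66*((-4 + 7 + 66) + 143) = 66*(69 + 143) = 66*212 = 13992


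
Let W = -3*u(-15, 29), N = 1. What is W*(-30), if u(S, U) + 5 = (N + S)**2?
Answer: 17190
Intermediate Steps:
u(S, U) = -5 + (1 + S)**2
W = -573 (W = -3*(-5 + (1 - 15)**2) = -3*(-5 + (-14)**2) = -3*(-5 + 196) = -3*191 = -573)
W*(-30) = -573*(-30) = 17190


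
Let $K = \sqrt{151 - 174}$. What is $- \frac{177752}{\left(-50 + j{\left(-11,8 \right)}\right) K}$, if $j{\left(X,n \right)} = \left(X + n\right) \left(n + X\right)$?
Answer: $- \frac{177752 i \sqrt{23}}{943} \approx - 904.0 i$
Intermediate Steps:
$j{\left(X,n \right)} = \left(X + n\right)^{2}$ ($j{\left(X,n \right)} = \left(X + n\right) \left(X + n\right) = \left(X + n\right)^{2}$)
$K = i \sqrt{23}$ ($K = \sqrt{-23} = i \sqrt{23} \approx 4.7958 i$)
$- \frac{177752}{\left(-50 + j{\left(-11,8 \right)}\right) K} = - \frac{177752}{\left(-50 + \left(-11 + 8\right)^{2}\right) i \sqrt{23}} = - \frac{177752}{\left(-50 + \left(-3\right)^{2}\right) i \sqrt{23}} = - \frac{177752}{\left(-50 + 9\right) i \sqrt{23}} = - \frac{177752}{\left(-41\right) i \sqrt{23}} = - 177752 \frac{i \sqrt{23}}{943} = - \frac{177752 i \sqrt{23}}{943}$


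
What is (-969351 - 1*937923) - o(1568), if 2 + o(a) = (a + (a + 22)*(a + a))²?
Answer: -24878230552136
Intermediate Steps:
o(a) = -2 + (a + 2*a*(22 + a))² (o(a) = -2 + (a + (a + 22)*(a + a))² = -2 + (a + (22 + a)*(2*a))² = -2 + (a + 2*a*(22 + a))²)
(-969351 - 1*937923) - o(1568) = (-969351 - 1*937923) - (-2 + 1568²*(45 + 2*1568)²) = (-969351 - 937923) - (-2 + 2458624*(45 + 3136)²) = -1907274 - (-2 + 2458624*3181²) = -1907274 - (-2 + 2458624*10118761) = -1907274 - (-2 + 24878228644864) = -1907274 - 1*24878228644862 = -1907274 - 24878228644862 = -24878230552136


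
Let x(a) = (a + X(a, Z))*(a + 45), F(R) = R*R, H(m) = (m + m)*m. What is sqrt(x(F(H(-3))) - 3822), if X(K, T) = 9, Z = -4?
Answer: sqrt(119055) ≈ 345.04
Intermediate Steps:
H(m) = 2*m**2 (H(m) = (2*m)*m = 2*m**2)
F(R) = R**2
x(a) = (9 + a)*(45 + a) (x(a) = (a + 9)*(a + 45) = (9 + a)*(45 + a))
sqrt(x(F(H(-3))) - 3822) = sqrt((405 + ((2*(-3)**2)**2)**2 + 54*(2*(-3)**2)**2) - 3822) = sqrt((405 + ((2*9)**2)**2 + 54*(2*9)**2) - 3822) = sqrt((405 + (18**2)**2 + 54*18**2) - 3822) = sqrt((405 + 324**2 + 54*324) - 3822) = sqrt((405 + 104976 + 17496) - 3822) = sqrt(122877 - 3822) = sqrt(119055)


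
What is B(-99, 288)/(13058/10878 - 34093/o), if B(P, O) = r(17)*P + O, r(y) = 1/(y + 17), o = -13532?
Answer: 20982650346/273782255 ≈ 76.640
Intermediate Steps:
r(y) = 1/(17 + y)
B(P, O) = O + P/34 (B(P, O) = P/(17 + 17) + O = P/34 + O = O + P/34)
B(-99, 288)/(13058/10878 - 34093/o) = (288 + (1/34)*(-99))/(13058/10878 - 34093/(-13532)) = (288 - 99/34)/(13058*(1/10878) - 34093*(-1/13532)) = 9693/(34*(6529/5439 + 34093/13532)) = 9693/(34*(273782255/73600548)) = (9693/34)*(73600548/273782255) = 20982650346/273782255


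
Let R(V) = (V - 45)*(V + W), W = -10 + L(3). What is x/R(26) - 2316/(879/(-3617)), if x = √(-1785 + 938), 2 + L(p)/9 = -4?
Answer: 2792324/293 + 11*I*√7/722 ≈ 9530.1 + 0.040309*I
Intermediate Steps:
L(p) = -54 (L(p) = -18 + 9*(-4) = -18 - 36 = -54)
W = -64 (W = -10 - 54 = -64)
R(V) = (-64 + V)*(-45 + V) (R(V) = (V - 45)*(V - 64) = (-45 + V)*(-64 + V) = (-64 + V)*(-45 + V))
x = 11*I*√7 (x = √(-847) = 11*I*√7 ≈ 29.103*I)
x/R(26) - 2316/(879/(-3617)) = (11*I*√7)/(2880 + 26² - 109*26) - 2316/(879/(-3617)) = (11*I*√7)/(2880 + 676 - 2834) - 2316/(879*(-1/3617)) = (11*I*√7)/722 - 2316/(-879/3617) = (11*I*√7)*(1/722) - 2316*(-3617/879) = 11*I*√7/722 + 2792324/293 = 2792324/293 + 11*I*√7/722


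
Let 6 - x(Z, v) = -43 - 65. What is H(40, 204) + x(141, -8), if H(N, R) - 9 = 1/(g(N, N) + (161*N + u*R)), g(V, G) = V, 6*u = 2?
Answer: 805405/6548 ≈ 123.00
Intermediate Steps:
u = ⅓ (u = (⅙)*2 = ⅓ ≈ 0.33333)
x(Z, v) = 114 (x(Z, v) = 6 - (-43 - 65) = 6 - 1*(-108) = 6 + 108 = 114)
H(N, R) = 9 + 1/(162*N + R/3) (H(N, R) = 9 + 1/(N + (161*N + R/3)) = 9 + 1/(162*N + R/3))
H(40, 204) + x(141, -8) = 3*(1 + 3*204 + 1458*40)/(204 + 486*40) + 114 = 3*(1 + 612 + 58320)/(204 + 19440) + 114 = 3*58933/19644 + 114 = 3*(1/19644)*58933 + 114 = 58933/6548 + 114 = 805405/6548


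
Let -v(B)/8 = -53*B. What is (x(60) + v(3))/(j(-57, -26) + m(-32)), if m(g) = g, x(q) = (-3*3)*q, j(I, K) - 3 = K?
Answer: -732/55 ≈ -13.309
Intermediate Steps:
j(I, K) = 3 + K
x(q) = -9*q
v(B) = 424*B (v(B) = -(-424)*B = 424*B)
(x(60) + v(3))/(j(-57, -26) + m(-32)) = (-9*60 + 424*3)/((3 - 26) - 32) = (-540 + 1272)/(-23 - 32) = 732/(-55) = 732*(-1/55) = -732/55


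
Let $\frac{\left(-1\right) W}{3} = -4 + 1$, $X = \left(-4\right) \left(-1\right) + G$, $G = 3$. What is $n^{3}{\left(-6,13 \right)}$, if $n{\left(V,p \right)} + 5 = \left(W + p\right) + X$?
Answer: $13824$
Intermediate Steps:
$X = 7$ ($X = \left(-4\right) \left(-1\right) + 3 = 4 + 3 = 7$)
$W = 9$ ($W = - 3 \left(-4 + 1\right) = \left(-3\right) \left(-3\right) = 9$)
$n{\left(V,p \right)} = 11 + p$ ($n{\left(V,p \right)} = -5 + \left(\left(9 + p\right) + 7\right) = -5 + \left(16 + p\right) = 11 + p$)
$n^{3}{\left(-6,13 \right)} = \left(11 + 13\right)^{3} = 24^{3} = 13824$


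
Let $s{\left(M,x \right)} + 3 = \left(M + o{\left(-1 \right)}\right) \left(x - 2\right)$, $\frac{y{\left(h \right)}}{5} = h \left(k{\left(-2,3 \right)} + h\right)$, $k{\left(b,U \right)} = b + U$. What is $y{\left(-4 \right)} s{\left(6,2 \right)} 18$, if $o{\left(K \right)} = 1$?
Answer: $-3240$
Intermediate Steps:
$k{\left(b,U \right)} = U + b$
$y{\left(h \right)} = 5 h \left(1 + h\right)$ ($y{\left(h \right)} = 5 h \left(\left(3 - 2\right) + h\right) = 5 h \left(1 + h\right)$)
$s{\left(M,x \right)} = -3 + \left(1 + M\right) \left(-2 + x\right)$ ($s{\left(M,x \right)} = -3 + \left(M + 1\right) \left(x - 2\right) = -3 + \left(1 + M\right) \left(-2 + x\right)$)
$y{\left(-4 \right)} s{\left(6,2 \right)} 18 = 5 \left(-4\right) \left(1 - 4\right) \left(-5 + 2 - 12 + 6 \cdot 2\right) 18 = 5 \left(-4\right) \left(-3\right) \left(-5 + 2 - 12 + 12\right) 18 = 60 \left(-3\right) 18 = \left(-180\right) 18 = -3240$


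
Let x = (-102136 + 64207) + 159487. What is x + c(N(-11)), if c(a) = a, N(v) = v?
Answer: 121547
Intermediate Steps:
x = 121558 (x = -37929 + 159487 = 121558)
x + c(N(-11)) = 121558 - 11 = 121547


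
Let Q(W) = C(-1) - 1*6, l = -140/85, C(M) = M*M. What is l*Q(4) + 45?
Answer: 905/17 ≈ 53.235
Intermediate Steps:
C(M) = M**2
l = -28/17 (l = -140*1/85 = -28/17 ≈ -1.6471)
Q(W) = -5 (Q(W) = (-1)**2 - 1*6 = 1 - 6 = -5)
l*Q(4) + 45 = -28/17*(-5) + 45 = 140/17 + 45 = 905/17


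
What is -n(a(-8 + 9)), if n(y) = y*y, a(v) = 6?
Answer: -36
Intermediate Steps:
n(y) = y**2
-n(a(-8 + 9)) = -1*6**2 = -1*36 = -36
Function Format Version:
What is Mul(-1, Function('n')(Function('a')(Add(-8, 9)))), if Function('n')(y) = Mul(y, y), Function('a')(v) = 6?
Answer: -36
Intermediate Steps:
Function('n')(y) = Pow(y, 2)
Mul(-1, Function('n')(Function('a')(Add(-8, 9)))) = Mul(-1, Pow(6, 2)) = Mul(-1, 36) = -36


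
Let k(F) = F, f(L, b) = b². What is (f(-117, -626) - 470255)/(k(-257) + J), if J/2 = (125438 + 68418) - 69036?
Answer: -78379/249383 ≈ -0.31429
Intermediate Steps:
J = 249640 (J = 2*((125438 + 68418) - 69036) = 2*(193856 - 69036) = 2*124820 = 249640)
(f(-117, -626) - 470255)/(k(-257) + J) = ((-626)² - 470255)/(-257 + 249640) = (391876 - 470255)/249383 = -78379*1/249383 = -78379/249383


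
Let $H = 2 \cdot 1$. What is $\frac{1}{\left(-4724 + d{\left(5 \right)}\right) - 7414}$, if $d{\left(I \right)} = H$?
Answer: $- \frac{1}{12136} \approx -8.2399 \cdot 10^{-5}$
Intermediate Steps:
$H = 2$
$d{\left(I \right)} = 2$
$\frac{1}{\left(-4724 + d{\left(5 \right)}\right) - 7414} = \frac{1}{\left(-4724 + 2\right) - 7414} = \frac{1}{-4722 - 7414} = \frac{1}{-12136} = - \frac{1}{12136}$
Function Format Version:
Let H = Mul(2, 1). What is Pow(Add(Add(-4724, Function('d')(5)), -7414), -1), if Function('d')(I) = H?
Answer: Rational(-1, 12136) ≈ -8.2399e-5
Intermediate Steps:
H = 2
Function('d')(I) = 2
Pow(Add(Add(-4724, Function('d')(5)), -7414), -1) = Pow(Add(Add(-4724, 2), -7414), -1) = Pow(Add(-4722, -7414), -1) = Pow(-12136, -1) = Rational(-1, 12136)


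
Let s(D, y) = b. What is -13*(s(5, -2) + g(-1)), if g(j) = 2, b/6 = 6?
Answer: -494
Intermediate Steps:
b = 36 (b = 6*6 = 36)
s(D, y) = 36
-13*(s(5, -2) + g(-1)) = -13*(36 + 2) = -13*38 = -494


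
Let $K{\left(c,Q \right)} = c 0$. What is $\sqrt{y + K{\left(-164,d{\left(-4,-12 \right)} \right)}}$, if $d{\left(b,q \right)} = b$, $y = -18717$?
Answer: $i \sqrt{18717} \approx 136.81 i$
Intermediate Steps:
$K{\left(c,Q \right)} = 0$
$\sqrt{y + K{\left(-164,d{\left(-4,-12 \right)} \right)}} = \sqrt{-18717 + 0} = \sqrt{-18717} = i \sqrt{18717}$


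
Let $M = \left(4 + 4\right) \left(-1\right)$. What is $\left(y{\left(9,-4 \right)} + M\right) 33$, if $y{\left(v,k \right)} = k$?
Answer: $-396$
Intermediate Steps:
$M = -8$ ($M = 8 \left(-1\right) = -8$)
$\left(y{\left(9,-4 \right)} + M\right) 33 = \left(-4 - 8\right) 33 = \left(-12\right) 33 = -396$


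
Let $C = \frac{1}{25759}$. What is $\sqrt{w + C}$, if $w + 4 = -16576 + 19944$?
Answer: $\frac{\sqrt{2232101762243}}{25759} \approx 58.0$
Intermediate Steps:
$w = 3364$ ($w = -4 + \left(-16576 + 19944\right) = -4 + 3368 = 3364$)
$C = \frac{1}{25759} \approx 3.8821 \cdot 10^{-5}$
$\sqrt{w + C} = \sqrt{3364 + \frac{1}{25759}} = \sqrt{\frac{86653277}{25759}} = \frac{\sqrt{2232101762243}}{25759}$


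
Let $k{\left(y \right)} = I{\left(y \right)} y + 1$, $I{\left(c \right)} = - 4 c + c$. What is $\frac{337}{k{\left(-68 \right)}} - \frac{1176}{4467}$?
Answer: $- \frac{5939225}{20653919} \approx -0.28756$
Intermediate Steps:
$I{\left(c \right)} = - 3 c$
$k{\left(y \right)} = 1 - 3 y^{2}$ ($k{\left(y \right)} = - 3 y y + 1 = - 3 y^{2} + 1 = 1 - 3 y^{2}$)
$\frac{337}{k{\left(-68 \right)}} - \frac{1176}{4467} = \frac{337}{1 - 3 \left(-68\right)^{2}} - \frac{1176}{4467} = \frac{337}{1 - 13872} - \frac{392}{1489} = \frac{337}{-13871} - \frac{392}{1489} = 337 \left(- \frac{1}{13871}\right) - \frac{392}{1489} = - \frac{337}{13871} - \frac{392}{1489} = - \frac{5939225}{20653919}$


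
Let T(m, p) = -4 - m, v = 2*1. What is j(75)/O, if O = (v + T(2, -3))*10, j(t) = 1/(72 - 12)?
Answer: -1/2400 ≈ -0.00041667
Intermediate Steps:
v = 2
j(t) = 1/60
O = -40 (O = (2 + (-4 - 1*2))*10 = (2 + (-4 - 2))*10 = (2 - 6)*10 = -4*10 = -40)
j(75)/O = (1/60)/(-40) = (1/60)*(-1/40) = -1/2400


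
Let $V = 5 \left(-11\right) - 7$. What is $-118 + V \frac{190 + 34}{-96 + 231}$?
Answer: $- \frac{29818}{135} \approx -220.87$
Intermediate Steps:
$V = -62$ ($V = -55 - 7 = -62$)
$-118 + V \frac{190 + 34}{-96 + 231} = -118 - 62 \frac{190 + 34}{-96 + 231} = -118 - 62 \cdot \frac{224}{135} = -118 - 62 \cdot 224 \cdot \frac{1}{135} = -118 - \frac{13888}{135} = - \frac{29818}{135}$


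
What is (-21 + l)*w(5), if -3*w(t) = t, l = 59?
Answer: -190/3 ≈ -63.333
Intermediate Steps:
w(t) = -t/3
(-21 + l)*w(5) = (-21 + 59)*(-⅓*5) = 38*(-5/3) = -190/3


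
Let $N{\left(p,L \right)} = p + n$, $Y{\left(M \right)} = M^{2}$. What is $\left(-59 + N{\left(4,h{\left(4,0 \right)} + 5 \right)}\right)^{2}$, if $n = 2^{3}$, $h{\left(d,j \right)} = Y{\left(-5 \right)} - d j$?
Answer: $2209$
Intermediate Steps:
$h{\left(d,j \right)} = 25 - d j$ ($h{\left(d,j \right)} = \left(-5\right)^{2} - d j = 25 - d j$)
$n = 8$
$N{\left(p,L \right)} = 8 + p$ ($N{\left(p,L \right)} = p + 8 = 8 + p$)
$\left(-59 + N{\left(4,h{\left(4,0 \right)} + 5 \right)}\right)^{2} = \left(-59 + \left(8 + 4\right)\right)^{2} = \left(-59 + 12\right)^{2} = \left(-47\right)^{2} = 2209$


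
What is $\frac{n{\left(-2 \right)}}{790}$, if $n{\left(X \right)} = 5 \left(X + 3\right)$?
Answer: $\frac{1}{158} \approx 0.0063291$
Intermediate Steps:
$n{\left(X \right)} = 15 + 5 X$ ($n{\left(X \right)} = 5 \left(3 + X\right) = 15 + 5 X$)
$\frac{n{\left(-2 \right)}}{790} = \frac{15 + 5 \left(-2\right)}{790} = \left(15 - 10\right) \frac{1}{790} = 5 \cdot \frac{1}{790} = \frac{1}{158}$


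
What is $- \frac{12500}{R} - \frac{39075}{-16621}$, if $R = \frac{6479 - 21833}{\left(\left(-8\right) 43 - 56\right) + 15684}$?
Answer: $\frac{1588021003775}{127599417} \approx 12445.0$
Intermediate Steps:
$R = - \frac{7677}{7642}$ ($R = - \frac{15354}{\left(-344 - 56\right) + 15684} = - \frac{15354}{-400 + 15684} = - \frac{15354}{15284} = \left(-15354\right) \frac{1}{15284} = - \frac{7677}{7642} \approx -1.0046$)
$- \frac{12500}{R} - \frac{39075}{-16621} = - \frac{12500}{- \frac{7677}{7642}} - \frac{39075}{-16621} = \left(-12500\right) \left(- \frac{7642}{7677}\right) - - \frac{39075}{16621} = \frac{95525000}{7677} + \frac{39075}{16621} = \frac{1588021003775}{127599417}$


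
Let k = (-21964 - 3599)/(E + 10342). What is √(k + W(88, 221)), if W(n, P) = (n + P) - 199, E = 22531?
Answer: √118029421691/32873 ≈ 10.451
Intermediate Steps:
k = -25563/32873 (k = (-21964 - 3599)/(22531 + 10342) = -25563/32873 ≈ -0.77763)
W(n, P) = -199 + P + n (W(n, P) = (P + n) - 199 = -199 + P + n)
√(k + W(88, 221)) = √(-25563/32873 + (-199 + 221 + 88)) = √(-25563/32873 + 110) = √(3590467/32873) = √118029421691/32873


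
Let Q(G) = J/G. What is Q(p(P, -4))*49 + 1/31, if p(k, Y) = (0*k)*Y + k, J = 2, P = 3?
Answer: 3041/93 ≈ 32.699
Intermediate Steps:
p(k, Y) = k (p(k, Y) = 0*Y + k = 0 + k = k)
Q(G) = 2/G
Q(p(P, -4))*49 + 1/31 = (2/3)*49 + 1/31 = (2*(⅓))*49 + 1/31 = (⅔)*49 + 1/31 = 98/3 + 1/31 = 3041/93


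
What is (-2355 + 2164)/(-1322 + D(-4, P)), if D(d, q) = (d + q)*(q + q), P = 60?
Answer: -191/5398 ≈ -0.035383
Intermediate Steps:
D(d, q) = 2*q*(d + q) (D(d, q) = (d + q)*(2*q) = 2*q*(d + q))
(-2355 + 2164)/(-1322 + D(-4, P)) = (-2355 + 2164)/(-1322 + 2*60*(-4 + 60)) = -191/(-1322 + 2*60*56) = -191/(-1322 + 6720) = -191/5398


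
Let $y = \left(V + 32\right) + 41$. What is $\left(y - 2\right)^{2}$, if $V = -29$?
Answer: $1764$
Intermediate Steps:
$y = 44$ ($y = \left(-29 + 32\right) + 41 = 3 + 41 = 44$)
$\left(y - 2\right)^{2} = \left(44 - 2\right)^{2} = 42^{2} = 1764$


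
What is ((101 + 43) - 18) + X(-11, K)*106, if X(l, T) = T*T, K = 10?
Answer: 10726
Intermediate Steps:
X(l, T) = T**2
((101 + 43) - 18) + X(-11, K)*106 = ((101 + 43) - 18) + 10**2*106 = (144 - 18) + 100*106 = 126 + 10600 = 10726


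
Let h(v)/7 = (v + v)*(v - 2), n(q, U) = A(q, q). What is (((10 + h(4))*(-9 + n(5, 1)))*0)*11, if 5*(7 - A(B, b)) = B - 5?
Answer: 0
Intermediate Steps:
A(B, b) = 8 - B/5 (A(B, b) = 7 - (B - 5)/5 = 7 - (-5 + B)/5 = 7 + (1 - B/5) = 8 - B/5)
n(q, U) = 8 - q/5
h(v) = 14*v*(-2 + v) (h(v) = 7*((v + v)*(v - 2)) = 7*((2*v)*(-2 + v)) = 7*(2*v*(-2 + v)) = 14*v*(-2 + v))
(((10 + h(4))*(-9 + n(5, 1)))*0)*11 = (((10 + 14*4*(-2 + 4))*(-9 + (8 - 1/5*5)))*0)*11 = (((10 + 14*4*2)*(-9 + (8 - 1)))*0)*11 = (((10 + 112)*(-9 + 7))*0)*11 = ((122*(-2))*0)*11 = -244*0*11 = 0*11 = 0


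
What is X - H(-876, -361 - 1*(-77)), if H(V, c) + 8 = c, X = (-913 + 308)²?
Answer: 366317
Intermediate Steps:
X = 366025 (X = (-605)² = 366025)
H(V, c) = -8 + c
X - H(-876, -361 - 1*(-77)) = 366025 - (-8 + (-361 - 1*(-77))) = 366025 - (-8 + (-361 + 77)) = 366025 - (-8 - 284) = 366025 - 1*(-292) = 366025 + 292 = 366317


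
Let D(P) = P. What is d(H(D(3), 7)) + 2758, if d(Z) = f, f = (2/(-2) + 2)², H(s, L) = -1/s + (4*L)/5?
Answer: 2759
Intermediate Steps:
H(s, L) = -1/s + 4*L/5 (H(s, L) = -1/s + (4*L)*(⅕) = -1/s + 4*L/5)
f = 1 (f = (2*(-½) + 2)² = (-1 + 2)² = 1² = 1)
d(Z) = 1
d(H(D(3), 7)) + 2758 = 1 + 2758 = 2759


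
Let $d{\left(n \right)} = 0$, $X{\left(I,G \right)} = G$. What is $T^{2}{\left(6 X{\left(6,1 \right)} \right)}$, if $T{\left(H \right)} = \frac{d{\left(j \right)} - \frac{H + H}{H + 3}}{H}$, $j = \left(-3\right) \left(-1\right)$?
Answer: $\frac{4}{81} \approx 0.049383$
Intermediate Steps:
$j = 3$
$T{\left(H \right)} = - \frac{2}{3 + H}$ ($T{\left(H \right)} = \frac{0 - \frac{H + H}{H + 3}}{H} = \frac{0 - \frac{2 H}{3 + H}}{H} = \frac{\left(-2\right) H \frac{1}{3 + H}}{H} = - \frac{2}{3 + H}$)
$T^{2}{\left(6 X{\left(6,1 \right)} \right)} = \left(- \frac{2}{3 + 6 \cdot 1}\right)^{2} = \left(- \frac{2}{3 + 6}\right)^{2} = \left(- \frac{2}{9}\right)^{2} = \frac{4}{81}$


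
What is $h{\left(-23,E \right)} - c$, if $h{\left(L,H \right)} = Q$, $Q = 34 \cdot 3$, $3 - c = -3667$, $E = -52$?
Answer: $-3568$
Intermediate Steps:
$c = 3670$ ($c = 3 - -3667 = 3 + 3667 = 3670$)
$Q = 102$
$h{\left(L,H \right)} = 102$
$h{\left(-23,E \right)} - c = 102 - 3670 = -3568$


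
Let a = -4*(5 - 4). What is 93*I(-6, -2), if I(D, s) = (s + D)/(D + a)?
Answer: 372/5 ≈ 74.400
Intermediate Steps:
a = -4 (a = -4*1 = -4)
I(D, s) = (D + s)/(-4 + D) (I(D, s) = (s + D)/(D - 4) = (D + s)/(-4 + D))
93*I(-6, -2) = 93*((-6 - 2)/(-4 - 6)) = 93*(-8/(-10)) = 93*(-1/10*(-8)) = 93*(4/5) = 372/5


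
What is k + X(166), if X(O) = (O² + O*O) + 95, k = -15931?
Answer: 39276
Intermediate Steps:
X(O) = 95 + 2*O² (X(O) = (O² + O²) + 95 = 2*O² + 95 = 95 + 2*O²)
k + X(166) = -15931 + (95 + 2*166²) = -15931 + (95 + 2*27556) = -15931 + (95 + 55112) = -15931 + 55207 = 39276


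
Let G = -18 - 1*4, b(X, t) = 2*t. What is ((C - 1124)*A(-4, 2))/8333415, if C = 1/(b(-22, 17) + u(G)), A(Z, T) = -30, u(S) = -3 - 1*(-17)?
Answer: 53951/13333464 ≈ 0.0040463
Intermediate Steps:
G = -22 (G = -18 - 4 = -22)
u(S) = 14 (u(S) = -3 + 17 = 14)
C = 1/48 (C = 1/(2*17 + 14) = 1/(34 + 14) = 1/48 ≈ 0.020833)
((C - 1124)*A(-4, 2))/8333415 = ((1/48 - 1124)*(-30))/8333415 = -53951/48*(-30)*(1/8333415) = (269755/8)*(1/8333415) = 53951/13333464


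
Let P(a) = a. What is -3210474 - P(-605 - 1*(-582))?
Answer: -3210451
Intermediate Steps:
-3210474 - P(-605 - 1*(-582)) = -3210474 - (-605 - 1*(-582)) = -3210474 - (-605 + 582) = -3210474 - 1*(-23) = -3210474 + 23 = -3210451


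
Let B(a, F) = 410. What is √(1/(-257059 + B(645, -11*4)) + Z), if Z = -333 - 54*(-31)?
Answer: 2*√22082484695473/256649 ≈ 36.620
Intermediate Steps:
Z = 1341 (Z = -333 + 1674 = 1341)
√(1/(-257059 + B(645, -11*4)) + Z) = √(1/(-257059 + 410) + 1341) = √(1/(-256649) + 1341) = √(-1/256649 + 1341) = √(344166308/256649) = 2*√22082484695473/256649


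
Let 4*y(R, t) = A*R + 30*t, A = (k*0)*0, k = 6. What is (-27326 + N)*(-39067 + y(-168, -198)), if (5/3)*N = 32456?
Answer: 1592152624/5 ≈ 3.1843e+8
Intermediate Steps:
A = 0 (A = (6*0)*0 = 0*0 = 0)
y(R, t) = 15*t/2 (y(R, t) = (0*R + 30*t)/4 = (0 + 30*t)/4 = (30*t)/4 = 15*t/2)
N = 97368/5 (N = (⅗)*32456 = 97368/5 ≈ 19474.)
(-27326 + N)*(-39067 + y(-168, -198)) = (-27326 + 97368/5)*(-39067 + (15/2)*(-198)) = -39262*(-39067 - 1485)/5 = -39262/5*(-40552) = 1592152624/5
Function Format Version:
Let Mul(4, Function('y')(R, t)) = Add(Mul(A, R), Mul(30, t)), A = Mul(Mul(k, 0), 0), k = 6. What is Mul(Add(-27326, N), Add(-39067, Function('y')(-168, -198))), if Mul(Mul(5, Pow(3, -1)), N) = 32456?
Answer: Rational(1592152624, 5) ≈ 3.1843e+8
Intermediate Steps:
A = 0 (A = Mul(Mul(6, 0), 0) = Mul(0, 0) = 0)
Function('y')(R, t) = Mul(Rational(15, 2), t) (Function('y')(R, t) = Mul(Rational(1, 4), Add(Mul(0, R), Mul(30, t))) = Mul(Rational(1, 4), Add(0, Mul(30, t))) = Mul(Rational(1, 4), Mul(30, t)) = Mul(Rational(15, 2), t))
N = Rational(97368, 5) (N = Mul(Rational(3, 5), 32456) = Rational(97368, 5) ≈ 19474.)
Mul(Add(-27326, N), Add(-39067, Function('y')(-168, -198))) = Mul(Add(-27326, Rational(97368, 5)), Add(-39067, Mul(Rational(15, 2), -198))) = Mul(Rational(-39262, 5), Add(-39067, -1485)) = Mul(Rational(-39262, 5), -40552) = Rational(1592152624, 5)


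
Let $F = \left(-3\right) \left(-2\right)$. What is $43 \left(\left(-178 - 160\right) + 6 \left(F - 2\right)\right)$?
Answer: $-13502$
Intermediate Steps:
$F = 6$
$43 \left(\left(-178 - 160\right) + 6 \left(F - 2\right)\right) = 43 \left(\left(-178 - 160\right) + 6 \left(6 - 2\right)\right) = 43 \left(\left(-178 - 160\right) + 6 \cdot 4\right) = 43 \left(-338 + 24\right) = 43 \left(-314\right) = -13502$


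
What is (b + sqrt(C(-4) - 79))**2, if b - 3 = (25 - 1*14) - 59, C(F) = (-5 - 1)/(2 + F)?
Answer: 1949 - 180*I*sqrt(19) ≈ 1949.0 - 784.6*I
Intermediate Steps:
C(F) = -6/(2 + F)
b = -45 (b = 3 + ((25 - 1*14) - 59) = 3 + ((25 - 14) - 59) = 3 + (11 - 59) = 3 - 48 = -45)
(b + sqrt(C(-4) - 79))**2 = (-45 + sqrt(-6/(2 - 4) - 79))**2 = (-45 + sqrt(-6/(-2) - 79))**2 = (-45 + sqrt(-6*(-1/2) - 79))**2 = (-45 + sqrt(3 - 79))**2 = (-45 + sqrt(-76))**2 = (-45 + 2*I*sqrt(19))**2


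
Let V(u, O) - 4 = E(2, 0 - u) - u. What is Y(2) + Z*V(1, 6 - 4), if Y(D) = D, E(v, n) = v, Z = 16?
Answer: 82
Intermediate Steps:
V(u, O) = 6 - u (V(u, O) = 4 + (2 - u) = 6 - u)
Y(2) + Z*V(1, 6 - 4) = 2 + 16*(6 - 1*1) = 2 + 16*(6 - 1) = 2 + 16*5 = 2 + 80 = 82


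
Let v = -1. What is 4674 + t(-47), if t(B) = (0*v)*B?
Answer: 4674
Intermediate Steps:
t(B) = 0 (t(B) = (0*(-1))*B = 0*B = 0)
4674 + t(-47) = 4674 + 0 = 4674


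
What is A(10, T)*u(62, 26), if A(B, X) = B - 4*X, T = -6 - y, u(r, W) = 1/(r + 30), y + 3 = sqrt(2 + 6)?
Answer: 11/46 + 2*sqrt(2)/23 ≈ 0.36211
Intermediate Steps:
y = -3 + 2*sqrt(2) (y = -3 + sqrt(2 + 6) = -3 + sqrt(8) = -3 + 2*sqrt(2) ≈ -0.17157)
u(r, W) = 1/(30 + r)
T = -3 - 2*sqrt(2) (T = -6 - (-3 + 2*sqrt(2)) = -6 + (3 - 2*sqrt(2)) = -3 - 2*sqrt(2) ≈ -5.8284)
A(10, T)*u(62, 26) = (10 - 4*(-3 - 2*sqrt(2)))/(30 + 62) = (10 + (12 + 8*sqrt(2)))/92 = (22 + 8*sqrt(2))*(1/92) = 11/46 + 2*sqrt(2)/23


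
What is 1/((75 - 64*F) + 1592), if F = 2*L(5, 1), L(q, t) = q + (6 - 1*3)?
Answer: 1/643 ≈ 0.0015552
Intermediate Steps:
L(q, t) = 3 + q (L(q, t) = q + (6 - 3) = q + 3 = 3 + q)
F = 16 (F = 2*(3 + 5) = 2*8 = 16)
1/((75 - 64*F) + 1592) = 1/((75 - 64*16) + 1592) = 1/((75 - 1024) + 1592) = 1/(-949 + 1592) = 1/643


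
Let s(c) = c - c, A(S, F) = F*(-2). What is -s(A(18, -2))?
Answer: 0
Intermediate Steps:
A(S, F) = -2*F
s(c) = 0
-s(A(18, -2)) = -1*0 = 0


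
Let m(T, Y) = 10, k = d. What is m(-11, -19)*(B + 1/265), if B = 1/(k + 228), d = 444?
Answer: 937/17808 ≈ 0.052617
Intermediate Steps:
k = 444
B = 1/672 (B = 1/(444 + 228) = 1/672 ≈ 0.0014881)
m(-11, -19)*(B + 1/265) = 10*(1/672 + 1/265) = 10*(937/178080) = 937/17808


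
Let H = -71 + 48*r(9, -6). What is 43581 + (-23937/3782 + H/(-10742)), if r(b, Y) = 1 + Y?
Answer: 442569096178/10156561 ≈ 43575.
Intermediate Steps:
H = -311 (H = -71 + 48*(1 - 6) = -71 + 48*(-5) = -71 - 240 = -311)
43581 + (-23937/3782 + H/(-10742)) = 43581 + (-23937/3782 - 311/(-10742)) = 43581 + (-23937*1/3782 - 311*(-1/10742)) = 43581 + (-23937/3782 + 311/10742) = 43581 - 63988763/10156561 = 442569096178/10156561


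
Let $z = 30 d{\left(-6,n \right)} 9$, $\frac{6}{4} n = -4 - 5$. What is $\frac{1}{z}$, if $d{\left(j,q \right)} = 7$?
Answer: $\frac{1}{1890} \approx 0.0005291$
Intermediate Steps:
$n = -6$ ($n = \frac{2 \left(-4 - 5\right)}{3} = \frac{2}{3} \left(-9\right) = -6$)
$z = 1890$ ($z = 30 \cdot 7 \cdot 9 = 210 \cdot 9 = 1890$)
$\frac{1}{z} = \frac{1}{1890}$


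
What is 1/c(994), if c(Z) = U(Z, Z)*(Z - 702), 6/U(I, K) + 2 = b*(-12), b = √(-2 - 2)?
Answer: -1/876 - I/73 ≈ -0.0011416 - 0.013699*I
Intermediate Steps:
b = 2*I (b = √(-4) = 2*I ≈ 2.0*I)
U(I, K) = 3*(-2 + 24*I)/290 (U(I, K) = 6/(-2 + (2*I)*(-12)) = 6/(-2 - 24*I) = 6*((-2 + 24*I)/580) = 3*(-2 + 24*I)/290)
c(Z) = (-702 + Z)*(-3/145 + 36*I/145) (c(Z) = (-3/145 + 36*I/145)*(Z - 702) = (-3/145 + 36*I/145)*(-702 + Z) = (-702 + Z)*(-3/145 + 36*I/145))
1/c(994) = 1/(3*(-1 + 12*I)*(-702 + 994)/145) = 1/((3/145)*(-1 + 12*I)*292) = 1/(-876/145 + 10512*I/145) = 145*(-876/145 - 10512*I/145)/767376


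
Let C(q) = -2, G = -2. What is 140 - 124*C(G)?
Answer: 388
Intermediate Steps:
140 - 124*C(G) = 140 - 124*(-2) = 140 + 248 = 388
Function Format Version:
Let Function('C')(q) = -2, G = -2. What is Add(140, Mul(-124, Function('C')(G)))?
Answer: 388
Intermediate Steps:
Add(140, Mul(-124, Function('C')(G))) = Add(140, Mul(-124, -2)) = Add(140, 248) = 388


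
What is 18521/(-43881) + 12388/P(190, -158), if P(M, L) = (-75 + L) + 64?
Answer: -546727877/7415889 ≈ -73.724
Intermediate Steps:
P(M, L) = -11 + L
18521/(-43881) + 12388/P(190, -158) = 18521/(-43881) + 12388/(-11 - 158) = 18521*(-1/43881) + 12388/(-169) = -18521/43881 + 12388*(-1/169) = -18521/43881 - 12388/169 = -546727877/7415889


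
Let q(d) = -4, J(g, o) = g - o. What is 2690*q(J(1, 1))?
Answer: -10760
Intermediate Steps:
2690*q(J(1, 1)) = 2690*(-4) = -10760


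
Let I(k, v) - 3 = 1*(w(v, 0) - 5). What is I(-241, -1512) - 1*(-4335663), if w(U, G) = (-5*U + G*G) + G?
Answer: 4343221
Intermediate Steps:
w(U, G) = G + G² - 5*U (w(U, G) = (-5*U + G²) + G = (G² - 5*U) + G = G + G² - 5*U)
I(k, v) = -2 - 5*v (I(k, v) = 3 + 1*((0 + 0² - 5*v) - 5) = 3 + 1*((0 + 0 - 5*v) - 5) = 3 + 1*(-5*v - 5) = 3 + 1*(-5 - 5*v) = 3 + (-5 - 5*v) = -2 - 5*v)
I(-241, -1512) - 1*(-4335663) = (-2 - 5*(-1512)) - 1*(-4335663) = (-2 + 7560) + 4335663 = 7558 + 4335663 = 4343221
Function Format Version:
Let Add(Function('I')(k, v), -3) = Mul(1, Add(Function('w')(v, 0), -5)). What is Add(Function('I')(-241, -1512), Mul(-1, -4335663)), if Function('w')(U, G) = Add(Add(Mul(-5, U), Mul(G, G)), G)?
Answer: 4343221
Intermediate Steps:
Function('w')(U, G) = Add(G, Pow(G, 2), Mul(-5, U)) (Function('w')(U, G) = Add(Add(Mul(-5, U), Pow(G, 2)), G) = Add(Add(Pow(G, 2), Mul(-5, U)), G) = Add(G, Pow(G, 2), Mul(-5, U)))
Function('I')(k, v) = Add(-2, Mul(-5, v)) (Function('I')(k, v) = Add(3, Mul(1, Add(Add(0, Pow(0, 2), Mul(-5, v)), -5))) = Add(3, Mul(1, Add(Add(0, 0, Mul(-5, v)), -5))) = Add(3, Mul(1, Add(Mul(-5, v), -5))) = Add(3, Mul(1, Add(-5, Mul(-5, v)))) = Add(3, Add(-5, Mul(-5, v))) = Add(-2, Mul(-5, v)))
Add(Function('I')(-241, -1512), Mul(-1, -4335663)) = Add(Add(-2, Mul(-5, -1512)), Mul(-1, -4335663)) = Add(Add(-2, 7560), 4335663) = Add(7558, 4335663) = 4343221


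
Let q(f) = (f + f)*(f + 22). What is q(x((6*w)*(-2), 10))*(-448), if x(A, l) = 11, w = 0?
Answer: -325248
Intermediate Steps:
q(f) = 2*f*(22 + f) (q(f) = (2*f)*(22 + f) = 2*f*(22 + f))
q(x((6*w)*(-2), 10))*(-448) = (2*11*(22 + 11))*(-448) = (2*11*33)*(-448) = 726*(-448) = -325248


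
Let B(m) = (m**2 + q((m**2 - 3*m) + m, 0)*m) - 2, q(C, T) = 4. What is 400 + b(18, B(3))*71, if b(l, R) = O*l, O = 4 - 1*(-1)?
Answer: 6790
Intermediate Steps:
B(m) = -2 + m**2 + 4*m (B(m) = (m**2 + 4*m) - 2 = -2 + m**2 + 4*m)
O = 5 (O = 4 + 1 = 5)
b(l, R) = 5*l
400 + b(18, B(3))*71 = 400 + (5*18)*71 = 400 + 90*71 = 400 + 6390 = 6790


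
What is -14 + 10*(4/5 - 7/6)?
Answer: -53/3 ≈ -17.667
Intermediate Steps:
-14 + 10*(4/5 - 7/6) = -14 + 10*(4*(⅕) - 7*⅙) = -14 + 10*(⅘ - 7/6) = -14 + 10*(-11/30) = -14 - 11/3 = -53/3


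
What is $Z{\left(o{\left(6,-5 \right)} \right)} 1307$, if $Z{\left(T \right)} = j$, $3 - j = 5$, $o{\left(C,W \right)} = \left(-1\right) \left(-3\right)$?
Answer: $-2614$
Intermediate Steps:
$o{\left(C,W \right)} = 3$
$j = -2$ ($j = 3 - 5 = -2$)
$Z{\left(T \right)} = -2$
$Z{\left(o{\left(6,-5 \right)} \right)} 1307 = \left(-2\right) 1307 = -2614$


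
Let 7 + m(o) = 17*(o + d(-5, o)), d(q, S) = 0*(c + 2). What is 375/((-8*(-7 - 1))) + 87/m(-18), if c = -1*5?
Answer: 111807/20032 ≈ 5.5814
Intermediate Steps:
c = -5
d(q, S) = 0 (d(q, S) = 0*(-5 + 2) = 0*(-3) = 0)
m(o) = -7 + 17*o (m(o) = -7 + 17*(o + 0) = -7 + 17*o)
375/((-8*(-7 - 1))) + 87/m(-18) = 375/((-8*(-7 - 1))) + 87/(-7 + 17*(-18)) = 375/((-8*(-8))) + 87/(-7 - 306) = 375/64 + 87/(-313) = 375*(1/64) + 87*(-1/313) = 375/64 - 87/313 = 111807/20032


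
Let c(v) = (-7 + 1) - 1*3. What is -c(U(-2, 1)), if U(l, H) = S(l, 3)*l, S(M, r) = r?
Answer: 9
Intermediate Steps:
U(l, H) = 3*l
c(v) = -9 (c(v) = -6 - 3 = -9)
-c(U(-2, 1)) = -1*(-9) = 9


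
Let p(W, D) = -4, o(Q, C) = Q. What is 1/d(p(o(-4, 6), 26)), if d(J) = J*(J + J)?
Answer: 1/32 ≈ 0.031250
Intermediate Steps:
d(J) = 2*J² (d(J) = J*(2*J) = 2*J²)
1/d(p(o(-4, 6), 26)) = 1/(2*(-4)²) = 1/(2*16) = 1/32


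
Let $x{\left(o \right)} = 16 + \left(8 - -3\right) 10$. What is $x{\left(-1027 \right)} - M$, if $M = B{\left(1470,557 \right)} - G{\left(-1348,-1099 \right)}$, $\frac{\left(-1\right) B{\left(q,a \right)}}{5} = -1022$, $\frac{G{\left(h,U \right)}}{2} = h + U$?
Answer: $-9878$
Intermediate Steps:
$G{\left(h,U \right)} = 2 U + 2 h$ ($G{\left(h,U \right)} = 2 \left(h + U\right) = 2 \left(U + h\right) = 2 U + 2 h$)
$B{\left(q,a \right)} = 5110$ ($B{\left(q,a \right)} = \left(-5\right) \left(-1022\right) = 5110$)
$x{\left(o \right)} = 126$ ($x{\left(o \right)} = 16 + \left(8 + 3\right) 10 = 16 + 11 \cdot 10 = 16 + 110 = 126$)
$M = 10004$ ($M = 5110 - \left(2 \left(-1099\right) + 2 \left(-1348\right)\right) = 5110 - \left(-2198 - 2696\right) = 5110 - -4894 = 5110 + 4894 = 10004$)
$x{\left(-1027 \right)} - M = 126 - 10004 = -9878$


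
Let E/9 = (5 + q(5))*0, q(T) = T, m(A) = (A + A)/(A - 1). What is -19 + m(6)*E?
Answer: -19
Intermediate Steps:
m(A) = 2*A/(-1 + A) (m(A) = (2*A)/(-1 + A) = 2*A/(-1 + A))
E = 0 (E = 9*((5 + 5)*0) = 9*(10*0) = 9*0 = 0)
-19 + m(6)*E = -19 + (2*6/(-1 + 6))*0 = -19 + (2*6/5)*0 = -19 + (2*6*(1/5))*0 = -19 + (12/5)*0 = -19 + 0 = -19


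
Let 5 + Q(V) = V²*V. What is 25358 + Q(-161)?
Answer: -4147928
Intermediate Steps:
Q(V) = -5 + V³ (Q(V) = -5 + V²*V = -5 + V³)
25358 + Q(-161) = 25358 + (-5 + (-161)³) = 25358 + (-5 - 4173281) = 25358 - 4173286 = -4147928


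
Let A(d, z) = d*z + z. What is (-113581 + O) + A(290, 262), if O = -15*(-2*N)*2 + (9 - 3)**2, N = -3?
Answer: -37483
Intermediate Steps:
A(d, z) = z + d*z
O = -144 (O = -15*(-2*(-3))*2 + (9 - 3)**2 = -90*2 + 6**2 = -15*12 + 36 = -180 + 36 = -144)
(-113581 + O) + A(290, 262) = (-113581 - 144) + 262*(1 + 290) = -113725 + 262*291 = -113725 + 76242 = -37483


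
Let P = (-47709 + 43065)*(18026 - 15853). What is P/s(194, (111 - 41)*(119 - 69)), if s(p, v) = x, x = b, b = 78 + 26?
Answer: -2522853/26 ≈ -97033.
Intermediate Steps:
P = -10091412 (P = -4644*2173 = -10091412)
b = 104
x = 104
s(p, v) = 104
P/s(194, (111 - 41)*(119 - 69)) = -10091412/104 = -10091412*1/104 = -2522853/26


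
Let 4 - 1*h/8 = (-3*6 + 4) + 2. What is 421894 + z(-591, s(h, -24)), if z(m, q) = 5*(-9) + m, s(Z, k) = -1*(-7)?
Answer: 421258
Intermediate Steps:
h = 128 (h = 32 - 8*((-3*6 + 4) + 2) = 32 - 8*((-18 + 4) + 2) = 32 - 8*(-14 + 2) = 32 - 8*(-12) = 32 + 96 = 128)
s(Z, k) = 7
z(m, q) = -45 + m
421894 + z(-591, s(h, -24)) = 421894 + (-45 - 591) = 421894 - 636 = 421258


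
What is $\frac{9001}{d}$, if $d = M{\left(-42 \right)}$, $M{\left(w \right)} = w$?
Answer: $- \frac{9001}{42} \approx -214.31$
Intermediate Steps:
$d = -42$
$\frac{9001}{d} = \frac{9001}{-42} = 9001 \left(- \frac{1}{42}\right) = - \frac{9001}{42}$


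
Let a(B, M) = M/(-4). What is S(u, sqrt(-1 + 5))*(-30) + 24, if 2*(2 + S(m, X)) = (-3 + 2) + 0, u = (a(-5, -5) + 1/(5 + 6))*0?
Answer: 99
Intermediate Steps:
a(B, M) = -M/4 (a(B, M) = M*(-1/4) = -M/4)
u = 0 (u = (-1/4*(-5) + 1/(5 + 6))*0 = (5/4 + 1/11)*0 = (59/44)*0 = 0)
S(m, X) = -5/2 (S(m, X) = -2 + ((-3 + 2) + 0)/2 = -2 + (-1 + 0)/2 = -2 + (1/2)*(-1) = -2 - 1/2 = -5/2)
S(u, sqrt(-1 + 5))*(-30) + 24 = -5/2*(-30) + 24 = 75 + 24 = 99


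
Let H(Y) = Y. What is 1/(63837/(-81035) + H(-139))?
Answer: -81035/11327702 ≈ -0.0071537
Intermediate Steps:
1/(63837/(-81035) + H(-139)) = 1/(63837/(-81035) - 139) = 1/(63837*(-1/81035) - 139) = 1/(-63837/81035 - 139) = 1/(-11327702/81035) = -81035/11327702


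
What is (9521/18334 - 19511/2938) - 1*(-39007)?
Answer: 525198425767/13466323 ≈ 39001.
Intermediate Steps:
(9521/18334 - 19511/2938) - 1*(-39007) = (9521*(1/18334) - 19511*1/2938) + 39007 = (9521/18334 - 19511/2938) + 39007 = -82435494/13466323 + 39007 = 525198425767/13466323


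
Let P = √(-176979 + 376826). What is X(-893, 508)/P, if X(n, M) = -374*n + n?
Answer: 333089*√199847/199847 ≈ 745.09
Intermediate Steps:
X(n, M) = -373*n
P = √199847 ≈ 447.04
X(-893, 508)/P = (-373*(-893))/(√199847) = 333089*(√199847/199847) = 333089*√199847/199847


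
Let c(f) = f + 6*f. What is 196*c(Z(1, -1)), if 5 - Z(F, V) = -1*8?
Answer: 17836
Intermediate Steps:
Z(F, V) = 13 (Z(F, V) = 5 - (-1)*8 = 5 - 1*(-8) = 5 + 8 = 13)
c(f) = 7*f
196*c(Z(1, -1)) = 196*(7*13) = 196*91 = 17836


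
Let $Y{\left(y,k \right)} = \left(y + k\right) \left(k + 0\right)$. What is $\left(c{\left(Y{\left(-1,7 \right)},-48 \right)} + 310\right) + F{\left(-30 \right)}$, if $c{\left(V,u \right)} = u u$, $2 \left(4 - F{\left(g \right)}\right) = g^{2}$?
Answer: $2168$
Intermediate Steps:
$Y{\left(y,k \right)} = k \left(k + y\right)$ ($Y{\left(y,k \right)} = \left(k + y\right) k = k \left(k + y\right)$)
$F{\left(g \right)} = 4 - \frac{g^{2}}{2}$
$c{\left(V,u \right)} = u^{2}$
$\left(c{\left(Y{\left(-1,7 \right)},-48 \right)} + 310\right) + F{\left(-30 \right)} = \left(\left(-48\right)^{2} + 310\right) + \left(4 - \frac{\left(-30\right)^{2}}{2}\right) = \left(2304 + 310\right) + \left(4 - 450\right) = 2614 + \left(4 - 450\right) = 2614 - 446 = 2168$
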